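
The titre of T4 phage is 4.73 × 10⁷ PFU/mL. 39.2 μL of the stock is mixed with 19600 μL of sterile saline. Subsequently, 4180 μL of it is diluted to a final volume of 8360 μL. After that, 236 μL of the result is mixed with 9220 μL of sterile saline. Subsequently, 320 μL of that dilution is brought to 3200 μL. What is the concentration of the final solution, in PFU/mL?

Overall dilution factor = 501 × 2 × 40.07 × 10 = 4.01 × 10⁵.
4.73 × 10⁷ PFU/mL / 4.01 × 10⁵ = 118 PFU/mL.

118 PFU/mL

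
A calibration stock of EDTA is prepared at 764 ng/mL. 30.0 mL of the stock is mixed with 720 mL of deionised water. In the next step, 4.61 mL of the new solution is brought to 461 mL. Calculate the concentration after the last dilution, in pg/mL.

Overall dilution factor = 25 × 100 = 2500.
764 ng/mL / 2500 = 0.306 ng/mL = 306 pg/mL.

306 pg/mL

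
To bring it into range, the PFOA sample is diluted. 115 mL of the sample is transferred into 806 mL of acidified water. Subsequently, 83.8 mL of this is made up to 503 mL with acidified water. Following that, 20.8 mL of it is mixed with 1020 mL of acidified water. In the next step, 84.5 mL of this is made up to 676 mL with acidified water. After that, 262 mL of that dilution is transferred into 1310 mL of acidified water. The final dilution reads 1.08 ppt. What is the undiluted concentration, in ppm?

0.125 ppm

Overall dilution factor = 8.009 × 6.002 × 50.04 × 8 × 6 = 1.15 × 10⁵.
Original = 1.08 ppt × 1.15 × 10⁵ = 1.25 × 10⁵ ppt = 0.125 ppm.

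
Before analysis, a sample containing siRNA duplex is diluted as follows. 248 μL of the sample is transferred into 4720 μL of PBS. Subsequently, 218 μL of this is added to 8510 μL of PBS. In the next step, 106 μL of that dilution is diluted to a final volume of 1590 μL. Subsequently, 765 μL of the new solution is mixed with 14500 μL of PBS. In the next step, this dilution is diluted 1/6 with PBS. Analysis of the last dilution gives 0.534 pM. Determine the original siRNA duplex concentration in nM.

769 nM

Overall dilution factor = 20.03 × 40.04 × 15 × 19.95 × 6 = 1.44 × 10⁶.
Original = 0.534 pM × 1.44 × 10⁶ = 7.69 × 10⁵ pM = 769 nM.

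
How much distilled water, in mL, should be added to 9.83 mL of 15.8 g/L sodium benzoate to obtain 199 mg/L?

199 mg/L = 0.199 g/L.
V₂ = C₁V₁/C₂ = 15.8 × 9.83 / 0.199 = 780 mL.
Diluent to add = V₂ − V₁ = 780 − 9.83 = 771 mL.

771 mL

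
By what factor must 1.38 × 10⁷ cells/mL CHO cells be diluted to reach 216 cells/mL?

Factor = C₀/C_target = 1.38 × 10⁷ cells/mL / 216 cells/mL = 6.39 × 10⁴.

6.39 × 10⁴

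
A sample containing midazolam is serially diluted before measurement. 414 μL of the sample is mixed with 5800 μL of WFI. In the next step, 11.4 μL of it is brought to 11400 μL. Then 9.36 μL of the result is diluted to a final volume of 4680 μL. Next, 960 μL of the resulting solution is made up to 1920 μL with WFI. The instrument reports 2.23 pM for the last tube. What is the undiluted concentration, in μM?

33.5 μM

Overall dilution factor = 15.01 × 1000 × 500 × 2 = 1.50 × 10⁷.
Original = 2.23 pM × 1.50 × 10⁷ = 3.35 × 10⁷ pM = 33.5 μM.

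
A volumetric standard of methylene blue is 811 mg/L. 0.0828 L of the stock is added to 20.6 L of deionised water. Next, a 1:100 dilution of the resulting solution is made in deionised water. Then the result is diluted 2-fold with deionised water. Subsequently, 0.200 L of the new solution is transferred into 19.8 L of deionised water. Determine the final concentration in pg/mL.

Overall dilution factor = 249.8 × 100 × 2 × 100 = 5.00 × 10⁶.
811 mg/L / 5.00 × 10⁶ = 1.62 × 10⁻⁴ mg/L = 162 pg/mL.

162 pg/mL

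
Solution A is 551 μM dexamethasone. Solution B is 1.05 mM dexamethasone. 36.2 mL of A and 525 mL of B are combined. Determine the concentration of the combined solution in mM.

1.02 mM

C_B = 1.05 mM = 1050 μM.
C_mix = (C_A·V_A + C_B·V_B)/(V_A + V_B) = (551×36.2 + 1050×525) / 561.2 = 1018 μM = 1.02 mM.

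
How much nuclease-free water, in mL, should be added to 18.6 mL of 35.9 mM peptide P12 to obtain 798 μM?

818 mL

798 μM = 0.798 mM.
V₂ = C₁V₁/C₂ = 35.9 × 18.6 / 0.798 = 837 mL.
Diluent to add = V₂ − V₁ = 837 − 18.6 = 818 mL.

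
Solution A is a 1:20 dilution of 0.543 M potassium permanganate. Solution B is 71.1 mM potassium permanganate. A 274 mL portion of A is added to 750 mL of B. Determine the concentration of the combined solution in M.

0.0593 M

C_A = 0.543 M / 20 = 0.0272 M.
C_B = 71.1 mM = 0.0711 M.
C_mix = (C_A·V_A + C_B·V_B)/(V_A + V_B) = (0.0272×274 + 0.0711×750) / 1024 = 0.0593 M.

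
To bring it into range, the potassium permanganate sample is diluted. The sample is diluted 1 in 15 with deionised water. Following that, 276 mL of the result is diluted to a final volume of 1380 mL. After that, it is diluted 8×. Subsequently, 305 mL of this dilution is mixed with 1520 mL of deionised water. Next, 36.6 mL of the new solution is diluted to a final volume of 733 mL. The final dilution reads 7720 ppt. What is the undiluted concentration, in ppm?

555 ppm

Overall dilution factor = 15 × 5 × 8 × 5.984 × 20.03 = 7.19 × 10⁴.
Original = 7720 ppt × 7.19 × 10⁴ = 5.55 × 10⁸ ppt = 555 ppm.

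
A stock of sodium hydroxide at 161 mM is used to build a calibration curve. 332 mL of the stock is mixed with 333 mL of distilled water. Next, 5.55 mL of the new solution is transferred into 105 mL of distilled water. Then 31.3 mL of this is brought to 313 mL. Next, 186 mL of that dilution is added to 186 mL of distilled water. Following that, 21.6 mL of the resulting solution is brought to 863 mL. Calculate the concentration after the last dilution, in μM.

Overall dilution factor = 2.003 × 19.92 × 10 × 2 × 39.95 = 3.19 × 10⁴.
161 mM / 3.19 × 10⁴ = 5.05 × 10⁻³ mM = 5.05 μM.

5.05 μM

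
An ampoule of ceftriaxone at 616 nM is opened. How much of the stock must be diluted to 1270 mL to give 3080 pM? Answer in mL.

3080 pM = 3.08 nM.
V₁ = C₂V₂/C₁ = 3.08 × 1270 / 616 = 6.35 mL.

6.35 mL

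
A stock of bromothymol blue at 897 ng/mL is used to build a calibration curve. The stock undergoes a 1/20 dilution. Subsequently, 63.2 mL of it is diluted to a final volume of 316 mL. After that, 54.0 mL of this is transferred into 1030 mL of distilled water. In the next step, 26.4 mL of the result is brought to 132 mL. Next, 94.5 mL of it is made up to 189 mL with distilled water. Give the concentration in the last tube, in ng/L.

44.7 ng/L

Overall dilution factor = 20 × 5 × 20.07 × 5 × 2 = 2.01 × 10⁴.
897 ng/mL / 2.01 × 10⁴ = 0.0447 ng/mL = 44.7 ng/L.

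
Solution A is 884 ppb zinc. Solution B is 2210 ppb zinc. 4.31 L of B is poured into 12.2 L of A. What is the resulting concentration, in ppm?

C_mix = (C_A·V_A + C_B·V_B)/(V_A + V_B) = (884×12.2 + 2210×4.31) / 16.51 = 1230 ppb = 1.23 ppm.

1.23 ppm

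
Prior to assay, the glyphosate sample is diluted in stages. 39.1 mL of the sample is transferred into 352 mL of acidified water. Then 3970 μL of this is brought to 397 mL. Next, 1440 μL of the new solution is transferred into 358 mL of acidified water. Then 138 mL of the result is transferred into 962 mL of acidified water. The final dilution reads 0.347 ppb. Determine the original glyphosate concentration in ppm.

691 ppm

Overall dilution factor = 10.00 × 100 × 249.6 × 7.971 = 1.99 × 10⁶.
Original = 0.347 ppb × 1.99 × 10⁶ = 6.91 × 10⁵ ppb = 691 ppm.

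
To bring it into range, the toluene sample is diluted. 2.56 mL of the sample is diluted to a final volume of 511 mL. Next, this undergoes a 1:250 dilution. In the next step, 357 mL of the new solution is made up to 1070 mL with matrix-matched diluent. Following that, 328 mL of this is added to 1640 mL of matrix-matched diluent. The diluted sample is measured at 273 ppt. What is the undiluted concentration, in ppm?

Overall dilution factor = 199.6 × 250 × 2.997 × 6 = 8.97 × 10⁵.
Original = 273 ppt × 8.97 × 10⁵ = 2.45 × 10⁸ ppt = 245 ppm.

245 ppm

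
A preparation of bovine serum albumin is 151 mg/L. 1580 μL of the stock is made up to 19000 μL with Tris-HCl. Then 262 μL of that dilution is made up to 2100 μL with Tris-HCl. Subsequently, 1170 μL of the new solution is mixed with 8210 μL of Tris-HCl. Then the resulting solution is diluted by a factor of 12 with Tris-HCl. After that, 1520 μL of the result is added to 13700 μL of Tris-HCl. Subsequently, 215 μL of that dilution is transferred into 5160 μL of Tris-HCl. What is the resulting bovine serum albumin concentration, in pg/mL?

65.1 pg/mL

Overall dilution factor = 12.03 × 8.015 × 8.017 × 12 × 10.01 × 25 = 2.32 × 10⁶.
151 mg/L / 2.32 × 10⁶ = 6.51 × 10⁻⁵ mg/L = 65.1 pg/mL.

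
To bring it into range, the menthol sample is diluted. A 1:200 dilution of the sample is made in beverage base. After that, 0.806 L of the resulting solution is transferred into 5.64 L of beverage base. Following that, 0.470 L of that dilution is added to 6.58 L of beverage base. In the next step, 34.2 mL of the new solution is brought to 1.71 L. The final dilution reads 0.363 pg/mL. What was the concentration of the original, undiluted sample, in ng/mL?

435 ng/mL

Overall dilution factor = 200 × 7.998 × 15 × 50 = 1.20 × 10⁶.
Original = 0.363 pg/mL × 1.20 × 10⁶ = 4.35 × 10⁵ pg/mL = 435 ng/mL.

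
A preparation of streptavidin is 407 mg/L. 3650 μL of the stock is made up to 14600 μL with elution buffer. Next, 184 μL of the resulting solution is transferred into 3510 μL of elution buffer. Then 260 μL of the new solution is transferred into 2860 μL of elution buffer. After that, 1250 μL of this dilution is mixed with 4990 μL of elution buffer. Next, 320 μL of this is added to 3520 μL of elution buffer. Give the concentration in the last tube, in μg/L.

Overall dilution factor = 4 × 20.08 × 12 × 4.992 × 12 = 5.77 × 10⁴.
407 mg/L / 5.77 × 10⁴ = 7.05 × 10⁻³ mg/L = 7.05 μg/L.

7.05 μg/L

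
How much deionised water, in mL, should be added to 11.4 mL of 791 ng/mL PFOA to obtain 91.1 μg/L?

87.6 mL

91.1 μg/L = 91.1 ng/mL.
V₂ = C₁V₁/C₂ = 791 × 11.4 / 91.1 = 99.0 mL.
Diluent to add = V₂ − V₁ = 99.0 − 11.4 = 87.6 mL.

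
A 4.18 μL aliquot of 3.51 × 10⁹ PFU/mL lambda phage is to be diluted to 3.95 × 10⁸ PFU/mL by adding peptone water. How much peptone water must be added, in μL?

33.0 μL

V₂ = C₁V₁/C₂ = 3.51 × 10⁹ × 4.18 / 3.95 × 10⁸ = 37.1 μL.
Diluent to add = V₂ − V₁ = 37.1 − 4.18 = 33.0 μL.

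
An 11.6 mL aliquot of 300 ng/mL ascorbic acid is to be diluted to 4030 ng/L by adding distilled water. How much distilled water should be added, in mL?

4030 ng/L = 4.03 ng/mL.
V₂ = C₁V₁/C₂ = 300 × 11.6 / 4.03 = 864 mL.
Diluent to add = V₂ − V₁ = 864 − 11.6 = 852 mL.

852 mL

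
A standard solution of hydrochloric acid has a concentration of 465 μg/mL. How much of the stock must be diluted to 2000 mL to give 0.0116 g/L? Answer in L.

0.0499 L

0.0116 g/L = 11.6 μg/mL.
V₁ = C₂V₂/C₁ = 11.6 × 2000 / 465 = 49.9 mL = 0.0499 L.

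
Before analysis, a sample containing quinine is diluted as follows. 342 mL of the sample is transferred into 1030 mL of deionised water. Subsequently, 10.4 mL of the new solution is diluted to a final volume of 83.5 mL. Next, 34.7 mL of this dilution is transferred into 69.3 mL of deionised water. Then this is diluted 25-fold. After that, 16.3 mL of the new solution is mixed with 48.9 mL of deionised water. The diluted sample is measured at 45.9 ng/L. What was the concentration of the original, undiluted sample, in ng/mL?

443 ng/mL

Overall dilution factor = 4.012 × 8.029 × 2.997 × 25 × 4 = 9654.
Original = 45.9 ng/L × 9654 = 4.43 × 10⁵ ng/L = 443 ng/mL.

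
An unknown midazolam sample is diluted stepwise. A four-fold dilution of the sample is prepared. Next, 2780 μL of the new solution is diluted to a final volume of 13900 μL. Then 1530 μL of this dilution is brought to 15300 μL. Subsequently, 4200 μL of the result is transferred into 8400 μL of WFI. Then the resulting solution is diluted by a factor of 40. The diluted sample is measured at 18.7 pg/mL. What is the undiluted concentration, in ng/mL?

449 ng/mL

Overall dilution factor = 4 × 5 × 10 × 3 × 40 = 2.40 × 10⁴.
Original = 18.7 pg/mL × 2.40 × 10⁴ = 4.49 × 10⁵ pg/mL = 449 ng/mL.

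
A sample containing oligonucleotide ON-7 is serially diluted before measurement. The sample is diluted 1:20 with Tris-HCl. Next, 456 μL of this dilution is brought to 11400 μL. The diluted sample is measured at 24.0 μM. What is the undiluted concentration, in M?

0.0120 M

Overall dilution factor = 20 × 25 = 500.
Original = 24.0 μM × 500 = 1.20 × 10⁴ μM = 0.0120 M.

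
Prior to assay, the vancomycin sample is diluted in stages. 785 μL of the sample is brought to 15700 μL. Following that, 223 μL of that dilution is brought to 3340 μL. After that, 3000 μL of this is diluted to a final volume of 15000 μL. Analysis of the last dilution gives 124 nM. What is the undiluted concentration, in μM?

186 μM

Overall dilution factor = 20 × 14.98 × 5 = 1498.
Original = 124 nM × 1498 = 1.86 × 10⁵ nM = 186 μM.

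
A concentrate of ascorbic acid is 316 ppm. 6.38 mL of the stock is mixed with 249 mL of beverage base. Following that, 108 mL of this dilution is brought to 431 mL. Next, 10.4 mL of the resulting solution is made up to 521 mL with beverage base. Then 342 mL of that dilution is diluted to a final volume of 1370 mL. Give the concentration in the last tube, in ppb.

9.86 ppb

Overall dilution factor = 40.03 × 3.991 × 50.10 × 4.006 = 3.21 × 10⁴.
316 ppm / 3.21 × 10⁴ = 9.86 × 10⁻³ ppm = 9.86 ppb.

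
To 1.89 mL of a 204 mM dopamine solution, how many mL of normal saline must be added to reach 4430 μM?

4430 μM = 4.43 mM.
V₂ = C₁V₁/C₂ = 204 × 1.89 / 4.43 = 87.0 mL.
Diluent to add = V₂ − V₁ = 87.0 − 1.89 = 85.1 mL.

85.1 mL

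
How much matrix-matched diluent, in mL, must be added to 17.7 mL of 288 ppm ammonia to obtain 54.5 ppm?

V₂ = C₁V₁/C₂ = 288 × 17.7 / 54.5 = 93.5 mL.
Diluent to add = V₂ − V₁ = 93.5 − 17.7 = 75.8 mL.

75.8 mL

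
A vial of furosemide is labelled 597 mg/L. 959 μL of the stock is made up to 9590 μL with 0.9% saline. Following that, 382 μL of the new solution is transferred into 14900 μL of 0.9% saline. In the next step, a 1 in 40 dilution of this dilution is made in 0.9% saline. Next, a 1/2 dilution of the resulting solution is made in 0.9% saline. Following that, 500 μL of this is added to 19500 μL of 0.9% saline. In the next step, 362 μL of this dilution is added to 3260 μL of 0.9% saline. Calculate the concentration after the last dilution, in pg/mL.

46.6 pg/mL

Overall dilution factor = 10 × 40.01 × 40 × 2 × 40 × 10.01 = 1.28 × 10⁷.
597 mg/L / 1.28 × 10⁷ = 4.66 × 10⁻⁵ mg/L = 46.6 pg/mL.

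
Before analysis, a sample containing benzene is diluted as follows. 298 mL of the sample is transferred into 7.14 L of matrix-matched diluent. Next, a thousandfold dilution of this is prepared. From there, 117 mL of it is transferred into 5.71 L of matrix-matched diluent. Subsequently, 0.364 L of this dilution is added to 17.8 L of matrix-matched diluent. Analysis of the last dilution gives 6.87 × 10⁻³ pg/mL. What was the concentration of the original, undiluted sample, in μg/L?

426 μg/L

Overall dilution factor = 24.96 × 1000 × 49.80 × 49.90 = 6.20 × 10⁷.
Original = 6.87 × 10⁻³ pg/mL × 6.20 × 10⁷ = 4.26 × 10⁵ pg/mL = 426 μg/L.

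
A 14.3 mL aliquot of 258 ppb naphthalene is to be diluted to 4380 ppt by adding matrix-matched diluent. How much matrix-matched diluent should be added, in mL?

828 mL

4380 ppt = 4.38 ppb.
V₂ = C₁V₁/C₂ = 258 × 14.3 / 4.38 = 842 mL.
Diluent to add = V₂ − V₁ = 842 − 14.3 = 828 mL.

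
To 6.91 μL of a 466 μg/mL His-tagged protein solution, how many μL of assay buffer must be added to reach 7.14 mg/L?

7.14 mg/L = 7.14 μg/mL.
V₂ = C₁V₁/C₂ = 466 × 6.91 / 7.14 = 451 μL.
Diluent to add = V₂ − V₁ = 451 − 6.91 = 444 μL.

444 μL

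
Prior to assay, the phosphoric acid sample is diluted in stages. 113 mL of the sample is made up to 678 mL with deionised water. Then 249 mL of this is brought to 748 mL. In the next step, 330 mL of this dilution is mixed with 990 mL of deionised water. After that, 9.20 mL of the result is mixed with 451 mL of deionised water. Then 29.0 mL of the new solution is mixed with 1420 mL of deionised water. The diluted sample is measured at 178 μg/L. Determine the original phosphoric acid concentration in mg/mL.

Overall dilution factor = 6 × 3.004 × 4 × 50.02 × 49.97 = 1.80 × 10⁵.
Original = 178 μg/L × 1.80 × 10⁵ = 3.21 × 10⁷ μg/L = 32.1 mg/mL.

32.1 mg/mL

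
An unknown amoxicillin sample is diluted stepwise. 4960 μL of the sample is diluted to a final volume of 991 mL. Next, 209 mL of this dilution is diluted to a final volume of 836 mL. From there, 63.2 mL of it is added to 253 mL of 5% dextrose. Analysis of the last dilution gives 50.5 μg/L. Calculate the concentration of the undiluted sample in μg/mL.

Overall dilution factor = 199.8 × 4 × 5.003 = 3998.
Original = 50.5 μg/L × 3998 = 2.02 × 10⁵ μg/L = 202 μg/mL.

202 μg/mL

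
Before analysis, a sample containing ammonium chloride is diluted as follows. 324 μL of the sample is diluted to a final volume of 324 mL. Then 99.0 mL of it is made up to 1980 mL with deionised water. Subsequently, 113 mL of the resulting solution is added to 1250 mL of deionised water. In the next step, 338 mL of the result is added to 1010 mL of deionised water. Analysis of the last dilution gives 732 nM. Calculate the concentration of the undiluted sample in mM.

704 mM

Overall dilution factor = 1000 × 20 × 12.06 × 3.988 = 9.62 × 10⁵.
Original = 732 nM × 9.62 × 10⁵ = 7.04 × 10⁸ nM = 704 mM.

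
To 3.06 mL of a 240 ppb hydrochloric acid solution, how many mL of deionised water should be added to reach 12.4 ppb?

56.2 mL

V₂ = C₁V₁/C₂ = 240 × 3.06 / 12.4 = 59.2 mL.
Diluent to add = V₂ − V₁ = 59.2 − 3.06 = 56.2 mL.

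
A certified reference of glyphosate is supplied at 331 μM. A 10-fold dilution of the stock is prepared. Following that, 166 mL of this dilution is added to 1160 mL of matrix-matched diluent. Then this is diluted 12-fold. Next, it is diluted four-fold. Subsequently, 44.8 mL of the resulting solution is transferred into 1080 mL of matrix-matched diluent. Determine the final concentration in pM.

Overall dilution factor = 10 × 7.988 × 12 × 4 × 25.11 = 9.63 × 10⁴.
331 μM / 9.63 × 10⁴ = 3.44 × 10⁻³ μM = 3440 pM.

3440 pM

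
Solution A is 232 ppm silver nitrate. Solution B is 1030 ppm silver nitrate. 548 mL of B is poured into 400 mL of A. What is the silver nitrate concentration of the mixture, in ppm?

693 ppm

C_mix = (C_A·V_A + C_B·V_B)/(V_A + V_B) = (232×400 + 1030×548) / 948.0 = 693 ppm.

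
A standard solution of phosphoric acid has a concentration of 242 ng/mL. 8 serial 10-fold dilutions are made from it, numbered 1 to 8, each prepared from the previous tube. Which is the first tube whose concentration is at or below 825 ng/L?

Tube n has concentration 242 ng/mL / 10ⁿ.
Need 10ⁿ ≥ 242 ng/mL / 825 ng/L = 293, so n ≥ 2.47.
First such tube: n = 3.

tube 3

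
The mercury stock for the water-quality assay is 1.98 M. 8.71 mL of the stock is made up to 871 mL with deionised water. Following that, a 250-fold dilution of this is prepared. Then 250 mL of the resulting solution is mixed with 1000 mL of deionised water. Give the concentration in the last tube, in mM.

0.0158 mM

Overall dilution factor = 100 × 250 × 5 = 1.25 × 10⁵.
1.98 M / 1.25 × 10⁵ = 1.58 × 10⁻⁵ M = 0.0158 mM.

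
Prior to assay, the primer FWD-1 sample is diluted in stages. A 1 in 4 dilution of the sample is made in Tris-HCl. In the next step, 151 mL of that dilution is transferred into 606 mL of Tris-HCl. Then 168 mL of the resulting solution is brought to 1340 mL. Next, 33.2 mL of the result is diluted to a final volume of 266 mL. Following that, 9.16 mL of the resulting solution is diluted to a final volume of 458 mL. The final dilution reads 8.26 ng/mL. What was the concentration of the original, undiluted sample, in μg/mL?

Overall dilution factor = 4 × 5.013 × 7.976 × 8.012 × 50 = 6.41 × 10⁴.
Original = 8.26 ng/mL × 6.41 × 10⁴ = 5.29 × 10⁵ ng/mL = 529 μg/mL.

529 μg/mL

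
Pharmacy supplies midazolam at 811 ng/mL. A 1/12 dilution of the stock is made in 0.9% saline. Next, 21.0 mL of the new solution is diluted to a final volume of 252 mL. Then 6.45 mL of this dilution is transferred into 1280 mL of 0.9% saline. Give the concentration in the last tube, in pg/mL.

Overall dilution factor = 12 × 12 × 199.4 = 2.87 × 10⁴.
811 ng/mL / 2.87 × 10⁴ = 0.0282 ng/mL = 28.2 pg/mL.

28.2 pg/mL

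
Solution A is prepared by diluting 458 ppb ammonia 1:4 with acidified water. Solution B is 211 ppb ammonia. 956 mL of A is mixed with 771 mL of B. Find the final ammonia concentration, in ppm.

C_A = 458 ppb / 4 = 114 ppb.
C_mix = (C_A·V_A + C_B·V_B)/(V_A + V_B) = (114×956 + 211×771) / 1727 = 158 ppb = 0.158 ppm.

0.158 ppm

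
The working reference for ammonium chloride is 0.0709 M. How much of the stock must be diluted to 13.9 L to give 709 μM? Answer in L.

0.139 L

709 μM = 7.09 × 10⁻⁴ M.
V₁ = C₂V₂/C₁ = 7.09 × 10⁻⁴ × 13.9 / 0.0709 = 0.139 L.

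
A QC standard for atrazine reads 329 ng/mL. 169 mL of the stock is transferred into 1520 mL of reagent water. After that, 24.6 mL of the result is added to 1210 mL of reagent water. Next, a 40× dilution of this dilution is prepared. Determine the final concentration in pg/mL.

16.4 pg/mL

Overall dilution factor = 9.994 × 50.19 × 40 = 2.01 × 10⁴.
329 ng/mL / 2.01 × 10⁴ = 0.0164 ng/mL = 16.4 pg/mL.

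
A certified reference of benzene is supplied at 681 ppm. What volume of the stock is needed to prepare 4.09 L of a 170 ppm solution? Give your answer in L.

V₁ = C₂V₂/C₁ = 170 × 4.09 / 681 = 1.02 L.

1.02 L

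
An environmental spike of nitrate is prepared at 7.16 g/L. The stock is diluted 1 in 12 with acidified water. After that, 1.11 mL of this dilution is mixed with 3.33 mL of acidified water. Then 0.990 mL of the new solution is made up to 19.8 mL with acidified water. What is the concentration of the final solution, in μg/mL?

Overall dilution factor = 12 × 4 × 20 = 960.
7.16 g/L / 960 = 7.46 × 10⁻³ g/L = 7.46 μg/mL.

7.46 μg/mL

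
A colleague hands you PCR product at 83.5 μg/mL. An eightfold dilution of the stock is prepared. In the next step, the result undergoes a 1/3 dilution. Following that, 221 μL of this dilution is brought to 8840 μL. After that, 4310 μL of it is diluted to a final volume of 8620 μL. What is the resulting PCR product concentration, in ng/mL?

Overall dilution factor = 8 × 3 × 40 × 2 = 1920.
83.5 μg/mL / 1920 = 0.0435 μg/mL = 43.5 ng/mL.

43.5 ng/mL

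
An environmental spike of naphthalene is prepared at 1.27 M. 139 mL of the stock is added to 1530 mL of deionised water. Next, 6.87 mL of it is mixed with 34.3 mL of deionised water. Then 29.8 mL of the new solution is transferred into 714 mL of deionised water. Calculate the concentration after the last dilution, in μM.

707 μM

Overall dilution factor = 12.01 × 5.993 × 24.96 = 1796.
1.27 M / 1796 = 7.07 × 10⁻⁴ M = 707 μM.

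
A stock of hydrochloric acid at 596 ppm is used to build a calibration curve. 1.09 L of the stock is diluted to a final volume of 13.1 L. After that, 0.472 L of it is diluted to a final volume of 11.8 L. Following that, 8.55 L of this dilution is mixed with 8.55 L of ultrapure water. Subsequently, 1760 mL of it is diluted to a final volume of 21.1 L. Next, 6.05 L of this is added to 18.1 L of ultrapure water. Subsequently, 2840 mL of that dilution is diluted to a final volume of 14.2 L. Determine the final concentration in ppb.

Overall dilution factor = 12.02 × 25 × 2 × 11.99 × 3.992 × 5 = 1.44 × 10⁵.
596 ppm / 1.44 × 10⁵ = 4.15 × 10⁻³ ppm = 4.15 ppb.

4.15 ppb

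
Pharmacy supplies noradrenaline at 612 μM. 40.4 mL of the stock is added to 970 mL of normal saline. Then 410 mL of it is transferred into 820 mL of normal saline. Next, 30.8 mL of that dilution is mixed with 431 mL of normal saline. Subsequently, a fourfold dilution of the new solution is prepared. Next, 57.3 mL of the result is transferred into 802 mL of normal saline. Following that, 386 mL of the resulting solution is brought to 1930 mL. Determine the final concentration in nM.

Overall dilution factor = 25.01 × 3 × 14.99 × 4 × 15.00 × 5 = 3.37 × 10⁵.
612 μM / 3.37 × 10⁵ = 1.81 × 10⁻³ μM = 1.81 nM.

1.81 nM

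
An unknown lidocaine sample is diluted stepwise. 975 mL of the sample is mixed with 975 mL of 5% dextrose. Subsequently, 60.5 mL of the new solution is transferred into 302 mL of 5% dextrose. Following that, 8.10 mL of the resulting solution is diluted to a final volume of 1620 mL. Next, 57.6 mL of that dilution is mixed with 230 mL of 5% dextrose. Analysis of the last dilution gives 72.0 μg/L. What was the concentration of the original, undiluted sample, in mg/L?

862 mg/L

Overall dilution factor = 2 × 5.992 × 200 × 4.993 = 1.20 × 10⁴.
Original = 72.0 μg/L × 1.20 × 10⁴ = 8.62 × 10⁵ μg/L = 862 mg/L.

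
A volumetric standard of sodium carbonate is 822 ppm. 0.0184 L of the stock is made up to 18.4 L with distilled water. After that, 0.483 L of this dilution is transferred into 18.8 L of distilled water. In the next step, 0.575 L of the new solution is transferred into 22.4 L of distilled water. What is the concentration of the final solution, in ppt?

515 ppt

Overall dilution factor = 1000 × 39.92 × 39.96 = 1.60 × 10⁶.
822 ppm / 1.60 × 10⁶ = 5.15 × 10⁻⁴ ppm = 515 ppt.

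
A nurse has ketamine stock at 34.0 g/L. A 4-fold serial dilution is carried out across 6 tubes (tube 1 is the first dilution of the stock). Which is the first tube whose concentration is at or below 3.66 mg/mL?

Tube n has concentration 34.0 g/L / 4ⁿ.
Need 4ⁿ ≥ 34.0 g/L / 3.66 mg/mL = 9.29, so n ≥ 1.61.
First such tube: n = 2.

tube 2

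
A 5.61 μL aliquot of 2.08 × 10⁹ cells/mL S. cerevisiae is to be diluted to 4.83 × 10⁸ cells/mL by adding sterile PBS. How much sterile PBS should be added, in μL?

18.5 μL

V₂ = C₁V₁/C₂ = 2.08 × 10⁹ × 5.61 / 4.83 × 10⁸ = 24.2 μL.
Diluent to add = V₂ − V₁ = 24.2 − 5.61 = 18.5 μL.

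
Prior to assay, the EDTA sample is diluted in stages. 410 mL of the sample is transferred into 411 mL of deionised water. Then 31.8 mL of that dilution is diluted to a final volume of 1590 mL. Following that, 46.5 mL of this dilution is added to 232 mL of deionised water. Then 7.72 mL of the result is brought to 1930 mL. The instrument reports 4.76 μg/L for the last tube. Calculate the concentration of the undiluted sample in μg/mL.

714 μg/mL

Overall dilution factor = 2.002 × 50 × 5.989 × 250 = 1.50 × 10⁵.
Original = 4.76 μg/L × 1.50 × 10⁵ = 7.14 × 10⁵ μg/L = 714 μg/mL.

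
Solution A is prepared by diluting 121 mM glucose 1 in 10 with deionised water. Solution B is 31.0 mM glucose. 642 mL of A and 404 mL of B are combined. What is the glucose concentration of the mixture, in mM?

C_A = 121 mM / 10 = 12.1 mM.
C_mix = (C_A·V_A + C_B·V_B)/(V_A + V_B) = (12.1×642 + 31.0×404) / 1046 = 19.4 mM.

19.4 mM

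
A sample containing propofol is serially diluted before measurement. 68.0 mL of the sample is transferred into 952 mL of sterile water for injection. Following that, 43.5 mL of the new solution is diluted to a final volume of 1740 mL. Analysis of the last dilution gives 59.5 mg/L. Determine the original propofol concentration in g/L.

Overall dilution factor = 15 × 40 = 600.
Original = 59.5 mg/L × 600 = 3.57 × 10⁴ mg/L = 35.7 g/L.

35.7 g/L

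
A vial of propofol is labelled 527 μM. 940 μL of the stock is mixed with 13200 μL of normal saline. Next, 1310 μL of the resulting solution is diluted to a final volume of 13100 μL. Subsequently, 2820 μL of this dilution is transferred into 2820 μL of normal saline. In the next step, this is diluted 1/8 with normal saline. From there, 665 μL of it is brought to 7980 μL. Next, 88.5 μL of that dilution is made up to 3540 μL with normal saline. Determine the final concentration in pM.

456 pM

Overall dilution factor = 15.04 × 10 × 2 × 8 × 12 × 40 = 1.16 × 10⁶.
527 μM / 1.16 × 10⁶ = 4.56 × 10⁻⁴ μM = 456 pM.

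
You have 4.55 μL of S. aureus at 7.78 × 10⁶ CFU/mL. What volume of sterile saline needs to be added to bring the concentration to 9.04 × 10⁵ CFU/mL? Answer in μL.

34.6 μL

V₂ = C₁V₁/C₂ = 7.78 × 10⁶ × 4.55 / 9.04 × 10⁵ = 39.2 μL.
Diluent to add = V₂ − V₁ = 39.2 − 4.55 = 34.6 μL.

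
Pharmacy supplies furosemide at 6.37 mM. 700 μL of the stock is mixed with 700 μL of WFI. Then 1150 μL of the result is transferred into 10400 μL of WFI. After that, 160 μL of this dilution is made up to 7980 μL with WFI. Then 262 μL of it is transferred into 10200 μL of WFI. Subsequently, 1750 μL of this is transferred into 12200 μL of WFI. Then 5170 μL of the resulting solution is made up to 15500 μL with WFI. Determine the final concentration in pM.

6660 pM

Overall dilution factor = 2 × 10.04 × 49.88 × 39.93 × 7.971 × 2.998 = 9.56 × 10⁵.
6.37 mM / 9.56 × 10⁵ = 6.66 × 10⁻⁶ mM = 6660 pM.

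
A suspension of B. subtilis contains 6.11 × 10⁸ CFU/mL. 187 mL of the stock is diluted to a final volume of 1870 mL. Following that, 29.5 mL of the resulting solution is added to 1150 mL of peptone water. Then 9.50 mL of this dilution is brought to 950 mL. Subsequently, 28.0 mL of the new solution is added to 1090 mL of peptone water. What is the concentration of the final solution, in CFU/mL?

383 CFU/mL

Overall dilution factor = 10 × 39.98 × 100 × 39.93 = 1.60 × 10⁶.
6.11 × 10⁸ CFU/mL / 1.60 × 10⁶ = 383 CFU/mL.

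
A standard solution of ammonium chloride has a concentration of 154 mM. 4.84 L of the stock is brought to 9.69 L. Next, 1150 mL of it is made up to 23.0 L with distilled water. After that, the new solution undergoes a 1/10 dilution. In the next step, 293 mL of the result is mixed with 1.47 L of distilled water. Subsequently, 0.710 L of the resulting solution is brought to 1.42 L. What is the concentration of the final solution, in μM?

32.0 μM

Overall dilution factor = 2.002 × 20 × 10 × 6.017 × 2 = 4819.
154 mM / 4819 = 0.0320 mM = 32.0 μM.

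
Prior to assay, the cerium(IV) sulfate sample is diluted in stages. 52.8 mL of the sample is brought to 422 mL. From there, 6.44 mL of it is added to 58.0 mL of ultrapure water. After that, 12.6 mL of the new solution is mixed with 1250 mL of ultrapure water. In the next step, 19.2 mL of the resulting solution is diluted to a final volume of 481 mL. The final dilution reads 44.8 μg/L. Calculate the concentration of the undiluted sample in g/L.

Overall dilution factor = 7.992 × 10.01 × 100.2 × 25.05 = 2.01 × 10⁵.
Original = 44.8 μg/L × 2.01 × 10⁵ = 8.99 × 10⁶ μg/L = 8.99 g/L.

8.99 g/L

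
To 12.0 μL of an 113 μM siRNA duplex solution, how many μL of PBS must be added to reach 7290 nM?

7290 nM = 7.29 μM.
V₂ = C₁V₁/C₂ = 113 × 12.0 / 7.29 = 186 μL.
Diluent to add = V₂ − V₁ = 186 − 12.0 = 174 μL.

174 μL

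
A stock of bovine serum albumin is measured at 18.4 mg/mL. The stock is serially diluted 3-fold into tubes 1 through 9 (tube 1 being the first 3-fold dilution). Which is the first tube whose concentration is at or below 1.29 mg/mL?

tube 3

Tube n has concentration 18.4 mg/mL / 3ⁿ.
Need 3ⁿ ≥ 18.4 mg/mL / 1.29 mg/mL = 14.3, so n ≥ 2.42.
First such tube: n = 3.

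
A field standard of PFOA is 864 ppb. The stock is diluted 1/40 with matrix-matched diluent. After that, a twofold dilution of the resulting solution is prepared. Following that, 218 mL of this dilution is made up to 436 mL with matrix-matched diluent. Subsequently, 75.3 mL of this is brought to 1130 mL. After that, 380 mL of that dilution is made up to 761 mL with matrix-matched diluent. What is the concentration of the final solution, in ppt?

180 ppt

Overall dilution factor = 40 × 2 × 2 × 15.01 × 2.003 = 4808.
864 ppb / 4808 = 0.180 ppb = 180 ppt.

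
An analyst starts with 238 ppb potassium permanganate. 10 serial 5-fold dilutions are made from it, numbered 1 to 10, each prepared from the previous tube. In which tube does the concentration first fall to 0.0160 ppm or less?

tube 2

Tube n has concentration 238 ppb / 5ⁿ.
Need 5ⁿ ≥ 238 ppb / 0.0160 ppm = 14.9, so n ≥ 1.68.
First such tube: n = 2.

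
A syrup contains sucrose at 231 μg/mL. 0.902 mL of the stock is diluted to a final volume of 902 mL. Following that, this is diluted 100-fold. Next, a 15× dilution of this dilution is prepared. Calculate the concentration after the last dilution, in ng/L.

Overall dilution factor = 1000 × 100 × 15 = 1.50 × 10⁶.
231 μg/mL / 1.50 × 10⁶ = 1.54 × 10⁻⁴ μg/mL = 154 ng/L.

154 ng/L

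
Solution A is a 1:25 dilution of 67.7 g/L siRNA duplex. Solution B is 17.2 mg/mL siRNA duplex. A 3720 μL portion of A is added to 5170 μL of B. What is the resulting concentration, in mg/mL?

C_A = 67.7 g/L / 25 = 2.71 g/L.
C_B = 17.2 mg/mL = 17.2 g/L.
C_mix = (C_A·V_A + C_B·V_B)/(V_A + V_B) = (2.71×3720 + 17.2×5170) / 8890 = 11.1 g/L = 11.1 mg/mL.

11.1 mg/mL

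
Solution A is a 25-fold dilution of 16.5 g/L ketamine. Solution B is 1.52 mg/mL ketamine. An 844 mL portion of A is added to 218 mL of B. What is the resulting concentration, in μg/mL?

C_A = 16.5 g/L / 25 = 0.660 g/L.
C_B = 1.52 mg/mL = 1.52 g/L.
C_mix = (C_A·V_A + C_B·V_B)/(V_A + V_B) = (0.660×844 + 1.52×218) / 1062 = 0.837 g/L = 837 μg/mL.

837 μg/mL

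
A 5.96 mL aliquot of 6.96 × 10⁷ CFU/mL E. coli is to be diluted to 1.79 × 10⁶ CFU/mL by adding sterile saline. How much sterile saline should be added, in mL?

226 mL

V₂ = C₁V₁/C₂ = 6.96 × 10⁷ × 5.96 / 1.79 × 10⁶ = 232 mL.
Diluent to add = V₂ − V₁ = 232 − 5.96 = 226 mL.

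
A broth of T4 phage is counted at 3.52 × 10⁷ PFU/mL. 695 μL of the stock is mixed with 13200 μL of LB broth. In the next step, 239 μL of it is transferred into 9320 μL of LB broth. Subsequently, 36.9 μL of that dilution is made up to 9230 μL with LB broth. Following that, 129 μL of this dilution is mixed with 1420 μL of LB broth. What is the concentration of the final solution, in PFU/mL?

14.7 PFU/mL

Overall dilution factor = 19.99 × 40.00 × 250.1 × 12.01 = 2.40 × 10⁶.
3.52 × 10⁷ PFU/mL / 2.40 × 10⁶ = 14.7 PFU/mL.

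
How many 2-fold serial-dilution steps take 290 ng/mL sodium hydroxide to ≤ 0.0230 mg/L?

4

Need 2ⁿ ≥ 12.6, so n ≥ log(12.6)/log(2) = 3.66.
Minimum whole steps: n = 4.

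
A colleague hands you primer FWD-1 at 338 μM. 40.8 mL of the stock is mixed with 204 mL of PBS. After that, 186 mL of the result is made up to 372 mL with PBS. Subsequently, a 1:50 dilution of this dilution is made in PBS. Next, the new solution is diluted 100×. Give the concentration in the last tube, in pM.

5630 pM

Overall dilution factor = 6 × 2 × 50 × 100 = 6.00 × 10⁴.
338 μM / 6.00 × 10⁴ = 5.63 × 10⁻³ μM = 5630 pM.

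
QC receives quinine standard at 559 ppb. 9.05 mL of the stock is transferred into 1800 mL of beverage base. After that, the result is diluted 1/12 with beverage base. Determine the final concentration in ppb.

Overall dilution factor = 199.9 × 12 = 2399.
559 ppb / 2399 = 0.233 ppb.

0.233 ppb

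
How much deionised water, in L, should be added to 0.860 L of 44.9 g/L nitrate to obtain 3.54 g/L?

V₂ = C₁V₁/C₂ = 44.9 × 0.860 / 3.54 = 10.9 L.
Diluent to add = V₂ − V₁ = 10.9 − 0.860 = 10.0 L.

10.0 L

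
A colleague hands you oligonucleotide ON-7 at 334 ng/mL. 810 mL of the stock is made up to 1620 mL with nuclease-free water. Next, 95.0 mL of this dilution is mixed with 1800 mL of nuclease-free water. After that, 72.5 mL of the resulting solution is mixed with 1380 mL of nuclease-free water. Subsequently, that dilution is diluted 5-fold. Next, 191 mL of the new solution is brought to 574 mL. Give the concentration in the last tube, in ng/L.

27.8 ng/L

Overall dilution factor = 2 × 19.95 × 20.03 × 5 × 3.005 = 1.20 × 10⁴.
334 ng/mL / 1.20 × 10⁴ = 0.0278 ng/mL = 27.8 ng/L.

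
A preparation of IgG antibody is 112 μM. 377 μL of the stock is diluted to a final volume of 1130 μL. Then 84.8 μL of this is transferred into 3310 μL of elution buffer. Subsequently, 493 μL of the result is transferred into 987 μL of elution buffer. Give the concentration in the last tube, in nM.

Overall dilution factor = 2.997 × 40.03 × 3.002 = 360.
112 μM / 360 = 0.311 μM = 311 nM.

311 nM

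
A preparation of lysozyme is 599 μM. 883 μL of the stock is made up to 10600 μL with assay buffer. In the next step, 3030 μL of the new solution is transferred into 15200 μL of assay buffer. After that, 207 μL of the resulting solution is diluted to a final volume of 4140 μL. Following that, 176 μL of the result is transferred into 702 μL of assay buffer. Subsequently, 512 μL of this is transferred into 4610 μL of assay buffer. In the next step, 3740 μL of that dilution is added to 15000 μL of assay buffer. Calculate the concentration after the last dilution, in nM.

1.66 nM

Overall dilution factor = 12.00 × 6.017 × 20 × 4.989 × 10.00 × 5.011 = 3.61 × 10⁵.
599 μM / 3.61 × 10⁵ = 1.66 × 10⁻³ μM = 1.66 nM.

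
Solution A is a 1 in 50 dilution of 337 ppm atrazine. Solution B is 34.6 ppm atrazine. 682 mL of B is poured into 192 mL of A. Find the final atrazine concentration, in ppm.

28.5 ppm

C_A = 337 ppm / 50 = 6.74 ppm.
C_mix = (C_A·V_A + C_B·V_B)/(V_A + V_B) = (6.74×192 + 34.6×682) / 874.0 = 28.5 ppm.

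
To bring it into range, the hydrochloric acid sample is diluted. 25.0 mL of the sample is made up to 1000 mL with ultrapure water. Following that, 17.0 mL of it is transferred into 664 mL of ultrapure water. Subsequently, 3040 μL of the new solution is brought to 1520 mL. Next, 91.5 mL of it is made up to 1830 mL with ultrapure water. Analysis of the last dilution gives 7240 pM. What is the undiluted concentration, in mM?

Overall dilution factor = 40 × 40.06 × 500 × 20 = 1.60 × 10⁷.
Original = 7240 pM × 1.60 × 10⁷ = 1.16 × 10¹¹ pM = 116 mM.

116 mM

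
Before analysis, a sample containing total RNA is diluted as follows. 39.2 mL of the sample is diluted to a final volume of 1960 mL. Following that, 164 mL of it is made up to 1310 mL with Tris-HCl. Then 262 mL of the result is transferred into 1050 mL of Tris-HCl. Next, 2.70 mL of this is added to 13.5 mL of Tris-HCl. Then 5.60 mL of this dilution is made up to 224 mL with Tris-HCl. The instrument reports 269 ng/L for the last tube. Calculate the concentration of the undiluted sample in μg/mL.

129 μg/mL

Overall dilution factor = 50 × 7.988 × 5.008 × 6 × 40 = 4.80 × 10⁵.
Original = 269 ng/L × 4.80 × 10⁵ = 1.29 × 10⁸ ng/L = 129 μg/mL.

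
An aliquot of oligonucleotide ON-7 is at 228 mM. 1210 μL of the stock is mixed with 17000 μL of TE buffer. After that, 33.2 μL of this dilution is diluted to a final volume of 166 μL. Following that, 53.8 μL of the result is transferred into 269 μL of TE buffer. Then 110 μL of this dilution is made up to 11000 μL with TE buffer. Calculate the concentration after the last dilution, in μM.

Overall dilution factor = 15.05 × 5 × 6 × 100 = 4.51 × 10⁴.
228 mM / 4.51 × 10⁴ = 5.05 × 10⁻³ mM = 5.05 μM.

5.05 μM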